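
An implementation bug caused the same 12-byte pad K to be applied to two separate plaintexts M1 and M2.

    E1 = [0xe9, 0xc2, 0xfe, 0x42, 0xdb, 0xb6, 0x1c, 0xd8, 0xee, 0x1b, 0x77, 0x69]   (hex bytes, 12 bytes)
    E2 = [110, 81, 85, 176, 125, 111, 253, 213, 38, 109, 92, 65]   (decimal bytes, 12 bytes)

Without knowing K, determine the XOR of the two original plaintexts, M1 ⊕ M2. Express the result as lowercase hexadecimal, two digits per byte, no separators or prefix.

E1 ⊕ E2 = (M1 ⊕ K) ⊕ (M2 ⊕ K) = M1 ⊕ M2 — the shared key cancels under XOR.
e9 XOR 6e = 87
c2 XOR 51 = 93
fe XOR 55 = ab
42 XOR b0 = f2
db XOR 7d = a6
b6 XOR 6f = d9
1c XOR fd = e1
d8 XOR d5 = 0d
ee XOR 26 = c8
1b XOR 6d = 76
77 XOR 5c = 2b
69 XOR 41 = 28

8793abf2a6d9e10dc8762b28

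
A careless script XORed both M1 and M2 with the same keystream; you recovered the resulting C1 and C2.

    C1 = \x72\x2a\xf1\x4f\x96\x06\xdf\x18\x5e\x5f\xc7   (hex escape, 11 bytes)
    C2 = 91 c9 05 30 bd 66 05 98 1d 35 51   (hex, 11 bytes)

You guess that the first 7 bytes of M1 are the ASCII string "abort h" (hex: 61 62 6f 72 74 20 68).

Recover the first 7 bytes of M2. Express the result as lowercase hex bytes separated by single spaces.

First, C1 ⊕ C2 = (M1 ⊕ K) ⊕ (M2 ⊕ K) = M1 ⊕ M2, so the key drops out. Then M2 = (M1 ⊕ M2) ⊕ M1 over the first 7 bytes.
byte 0: (72 ^ 91) ^ 61 = e3 ^ 61 = 82
byte 1: (2a ^ c9) ^ 62 = e3 ^ 62 = 81
byte 2: (f1 ^ 05) ^ 6f = f4 ^ 6f = 9b
byte 3: (4f ^ 30) ^ 72 = 7f ^ 72 = 0d
byte 4: (96 ^ bd) ^ 74 = 2b ^ 74 = 5f
byte 5: (06 ^ 66) ^ 20 = 60 ^ 20 = 40
byte 6: (df ^ 05) ^ 68 = da ^ 68 = b2

82 81 9b 0d 5f 40 b2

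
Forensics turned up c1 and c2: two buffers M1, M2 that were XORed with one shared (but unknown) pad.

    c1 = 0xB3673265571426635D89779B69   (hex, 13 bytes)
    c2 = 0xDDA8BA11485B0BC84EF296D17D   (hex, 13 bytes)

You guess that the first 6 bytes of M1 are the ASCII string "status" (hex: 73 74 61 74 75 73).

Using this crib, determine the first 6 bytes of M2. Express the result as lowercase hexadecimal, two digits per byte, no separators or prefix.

First, c1 ⊕ c2 = (M1 ⊕ K) ⊕ (M2 ⊕ K) = M1 ⊕ M2, so the key drops out. Then M2 = (M1 ⊕ M2) ⊕ M1 over the first 6 bytes.
byte 0: (b3 XOR dd) XOR 73 = 6e XOR 73 = 1d
byte 1: (67 XOR a8) XOR 74 = cf XOR 74 = bb
byte 2: (32 XOR ba) XOR 61 = 88 XOR 61 = e9
byte 3: (65 XOR 11) XOR 74 = 74 XOR 74 = 00
byte 4: (57 XOR 48) XOR 75 = 1f XOR 75 = 6a
byte 5: (14 XOR 5b) XOR 73 = 4f XOR 73 = 3c

1dbbe9006a3c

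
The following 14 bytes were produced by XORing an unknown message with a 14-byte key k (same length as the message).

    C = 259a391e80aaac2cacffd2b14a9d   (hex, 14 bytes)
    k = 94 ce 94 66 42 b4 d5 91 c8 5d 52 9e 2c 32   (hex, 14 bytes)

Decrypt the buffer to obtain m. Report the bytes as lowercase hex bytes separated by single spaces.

XOR is its own inverse, so applying the key byte-wise gives the result directly.
 37 XOR 148 = 177
154 XOR 206 =  84
 57 XOR 148 = 173
 30 XOR 102 = 120
128 XOR  66 = 194
170 XOR 180 =  30
172 XOR 213 = 121
 44 XOR 145 = 189
172 XOR 200 = 100
255 XOR  93 = 162
210 XOR  82 = 128
177 XOR 158 =  47
 74 XOR  44 = 102
157 XOR  50 = 175

b1 54 ad 78 c2 1e 79 bd 64 a2 80 2f 66 af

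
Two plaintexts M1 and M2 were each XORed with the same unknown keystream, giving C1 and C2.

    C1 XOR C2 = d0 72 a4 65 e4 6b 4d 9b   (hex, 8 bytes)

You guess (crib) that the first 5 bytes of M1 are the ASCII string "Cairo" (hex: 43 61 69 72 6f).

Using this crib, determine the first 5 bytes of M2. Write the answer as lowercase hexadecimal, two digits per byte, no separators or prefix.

Since C1 ⊕ C2 = M1 ⊕ M2, XORing with the guessed M1 bytes yields the corresponding M2 bytes: M2 = (C1 ⊕ C2) ⊕ M1.
byte 0: d0 xor 43 = 93
byte 1: 72 xor 61 = 13
byte 2: a4 xor 69 = cd
byte 3: 65 xor 72 = 17
byte 4: e4 xor 6f = 8b

9313cd178b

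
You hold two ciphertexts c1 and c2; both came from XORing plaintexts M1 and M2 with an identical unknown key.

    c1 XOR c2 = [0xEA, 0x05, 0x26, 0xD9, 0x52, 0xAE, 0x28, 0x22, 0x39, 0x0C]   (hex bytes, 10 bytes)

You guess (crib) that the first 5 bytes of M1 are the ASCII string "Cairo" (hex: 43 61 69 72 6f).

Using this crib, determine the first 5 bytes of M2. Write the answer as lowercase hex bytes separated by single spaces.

Since c1 ⊕ c2 = M1 ⊕ M2, XORing with the guessed M1 bytes yields the corresponding M2 bytes: M2 = (c1 ⊕ c2) ⊕ M1.
ea ⊕ 43 = a9
05 ⊕ 61 = 64
26 ⊕ 69 = 4f
d9 ⊕ 72 = ab
52 ⊕ 6f = 3d

a9 64 4f ab 3d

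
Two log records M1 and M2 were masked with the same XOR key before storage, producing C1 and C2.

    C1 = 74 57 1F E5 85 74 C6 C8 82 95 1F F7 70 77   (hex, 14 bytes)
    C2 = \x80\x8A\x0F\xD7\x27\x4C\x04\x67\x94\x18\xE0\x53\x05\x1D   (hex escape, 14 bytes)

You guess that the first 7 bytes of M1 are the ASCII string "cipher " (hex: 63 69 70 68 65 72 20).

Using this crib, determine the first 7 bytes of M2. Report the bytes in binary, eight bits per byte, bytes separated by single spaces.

First, C1 ⊕ C2 = (M1 ⊕ K) ⊕ (M2 ⊕ K) = M1 ⊕ M2, so the key drops out. Then M2 = (M1 ⊕ M2) ⊕ M1 over the first 7 bytes.
byte 0: (74 ^ 80) ^ 63 = f4 ^ 63 = 97
byte 1: (57 ^ 8a) ^ 69 = dd ^ 69 = b4
byte 2: (1f ^ 0f) ^ 70 = 10 ^ 70 = 60
byte 3: (e5 ^ d7) ^ 68 = 32 ^ 68 = 5a
byte 4: (85 ^ 27) ^ 65 = a2 ^ 65 = c7
byte 5: (74 ^ 4c) ^ 72 = 38 ^ 72 = 4a
byte 6: (c6 ^ 04) ^ 20 = c2 ^ 20 = e2

10010111 10110100 01100000 01011010 11000111 01001010 11100010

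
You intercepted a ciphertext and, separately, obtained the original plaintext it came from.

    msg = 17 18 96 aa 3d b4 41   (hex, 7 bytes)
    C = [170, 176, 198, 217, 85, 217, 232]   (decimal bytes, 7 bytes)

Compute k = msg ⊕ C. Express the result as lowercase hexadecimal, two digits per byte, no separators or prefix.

bda85073686da9

Since C = msg ⊕ k, XORing both sides with msg gives k = msg ⊕ C.
17 ^ aa = bd
18 ^ b0 = a8
96 ^ c6 = 50
aa ^ d9 = 73
3d ^ 55 = 68
b4 ^ d9 = 6d
41 ^ e8 = a9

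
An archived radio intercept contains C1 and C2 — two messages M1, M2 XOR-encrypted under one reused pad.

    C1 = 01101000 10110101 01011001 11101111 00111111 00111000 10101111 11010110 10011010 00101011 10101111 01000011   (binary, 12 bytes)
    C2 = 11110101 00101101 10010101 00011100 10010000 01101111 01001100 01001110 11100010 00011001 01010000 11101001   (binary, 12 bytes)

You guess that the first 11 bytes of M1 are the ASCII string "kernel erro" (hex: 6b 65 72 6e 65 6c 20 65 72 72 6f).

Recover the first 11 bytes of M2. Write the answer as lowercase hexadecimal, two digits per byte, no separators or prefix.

First, C1 ⊕ C2 = (M1 ⊕ K) ⊕ (M2 ⊕ K) = M1 ⊕ M2, so the key drops out. Then M2 = (M1 ⊕ M2) ⊕ M1 over the first 11 bytes.
byte 0: (68 ^ f5) ^ 6b = 9d ^ 6b = f6
byte 1: (b5 ^ 2d) ^ 65 = 98 ^ 65 = fd
byte 2: (59 ^ 95) ^ 72 = cc ^ 72 = be
byte 3: (ef ^ 1c) ^ 6e = f3 ^ 6e = 9d
byte 4: (3f ^ 90) ^ 65 = af ^ 65 = ca
byte 5: (38 ^ 6f) ^ 6c = 57 ^ 6c = 3b
byte 6: (af ^ 4c) ^ 20 = e3 ^ 20 = c3
byte 7: (d6 ^ 4e) ^ 65 = 98 ^ 65 = fd
byte 8: (9a ^ e2) ^ 72 = 78 ^ 72 = 0a
byte 9: (2b ^ 19) ^ 72 = 32 ^ 72 = 40
byte 10: (af ^ 50) ^ 6f = ff ^ 6f = 90

f6fdbe9dca3bc3fd0a4090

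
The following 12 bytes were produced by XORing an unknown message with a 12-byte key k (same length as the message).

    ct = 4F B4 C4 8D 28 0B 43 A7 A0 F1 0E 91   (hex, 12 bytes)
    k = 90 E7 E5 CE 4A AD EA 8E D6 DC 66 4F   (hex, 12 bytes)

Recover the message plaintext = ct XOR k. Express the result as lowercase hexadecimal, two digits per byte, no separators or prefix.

 79 xor 144 = 223
180 xor 231 =  83
196 xor 229 =  33
141 xor 206 =  67
 40 xor  74 =  98
 11 xor 173 = 166
 67 xor 234 = 169
167 xor 142 =  41
160 xor 214 = 118
241 xor 220 =  45
 14 xor 102 = 104
145 xor  79 = 222

df53214362a6a929762d68de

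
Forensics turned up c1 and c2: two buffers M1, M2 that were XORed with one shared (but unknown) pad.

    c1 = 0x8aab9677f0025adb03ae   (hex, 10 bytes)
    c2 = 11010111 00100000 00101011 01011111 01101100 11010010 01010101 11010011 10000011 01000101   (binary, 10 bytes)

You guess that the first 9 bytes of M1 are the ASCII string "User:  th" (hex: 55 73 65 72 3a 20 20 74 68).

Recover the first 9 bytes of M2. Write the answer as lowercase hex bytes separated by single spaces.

08 f8 d8 5a a6 f0 2f 7c e8

First, c1 ⊕ c2 = (M1 ⊕ K) ⊕ (M2 ⊕ K) = M1 ⊕ M2, so the key drops out. Then M2 = (M1 ⊕ M2) ⊕ M1 over the first 9 bytes.
byte 0: (8a ^ d7) ^ 55 = 5d ^ 55 = 08
byte 1: (ab ^ 20) ^ 73 = 8b ^ 73 = f8
byte 2: (96 ^ 2b) ^ 65 = bd ^ 65 = d8
byte 3: (77 ^ 5f) ^ 72 = 28 ^ 72 = 5a
byte 4: (f0 ^ 6c) ^ 3a = 9c ^ 3a = a6
byte 5: (02 ^ d2) ^ 20 = d0 ^ 20 = f0
byte 6: (5a ^ 55) ^ 20 = 0f ^ 20 = 2f
byte 7: (db ^ d3) ^ 74 = 08 ^ 74 = 7c
byte 8: (03 ^ 83) ^ 68 = 80 ^ 68 = e8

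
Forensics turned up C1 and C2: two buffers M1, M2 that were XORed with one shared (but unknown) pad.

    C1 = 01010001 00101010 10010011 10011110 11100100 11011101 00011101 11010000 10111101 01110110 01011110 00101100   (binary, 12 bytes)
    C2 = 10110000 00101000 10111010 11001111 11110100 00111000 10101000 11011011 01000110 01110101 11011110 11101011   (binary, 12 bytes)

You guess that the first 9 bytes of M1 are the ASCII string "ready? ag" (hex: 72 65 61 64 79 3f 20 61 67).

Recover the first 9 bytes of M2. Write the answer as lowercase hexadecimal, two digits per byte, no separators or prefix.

9367483569da956a9c

First, C1 ⊕ C2 = (M1 ⊕ K) ⊕ (M2 ⊕ K) = M1 ⊕ M2, so the key drops out. Then M2 = (M1 ⊕ M2) ⊕ M1 over the first 9 bytes.
byte 0: (51 ^ b0) ^ 72 = e1 ^ 72 = 93
byte 1: (2a ^ 28) ^ 65 = 02 ^ 65 = 67
byte 2: (93 ^ ba) ^ 61 = 29 ^ 61 = 48
byte 3: (9e ^ cf) ^ 64 = 51 ^ 64 = 35
byte 4: (e4 ^ f4) ^ 79 = 10 ^ 79 = 69
byte 5: (dd ^ 38) ^ 3f = e5 ^ 3f = da
byte 6: (1d ^ a8) ^ 20 = b5 ^ 20 = 95
byte 7: (d0 ^ db) ^ 61 = 0b ^ 61 = 6a
byte 8: (bd ^ 46) ^ 67 = fb ^ 67 = 9c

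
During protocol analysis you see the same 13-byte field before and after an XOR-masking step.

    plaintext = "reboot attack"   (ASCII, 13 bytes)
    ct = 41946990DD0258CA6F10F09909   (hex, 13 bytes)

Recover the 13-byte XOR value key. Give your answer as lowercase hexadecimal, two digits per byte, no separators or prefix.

Since ct = plaintext ⊕ key, XORing both sides with plaintext gives key = plaintext ⊕ ct.
72 ^ 41 = 33
65 ^ 94 = f1
62 ^ 69 = 0b
6f ^ 90 = ff
6f ^ dd = b2
74 ^ 02 = 76
20 ^ 58 = 78
61 ^ ca = ab
74 ^ 6f = 1b
74 ^ 10 = 64
61 ^ f0 = 91
63 ^ 99 = fa
6b ^ 09 = 62

33f10bffb27678ab1b6491fa62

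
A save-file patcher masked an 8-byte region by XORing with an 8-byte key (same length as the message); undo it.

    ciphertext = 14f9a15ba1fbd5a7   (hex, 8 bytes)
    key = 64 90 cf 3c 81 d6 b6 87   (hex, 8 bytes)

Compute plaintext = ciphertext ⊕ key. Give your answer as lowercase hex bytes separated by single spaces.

XOR is its own inverse, so applying the key byte-wise gives the result directly.
 20 ⊕ 100 = 112
249 ⊕ 144 = 105
161 ⊕ 207 = 110
 91 ⊕  60 = 103
161 ⊕ 129 =  32
251 ⊕ 214 =  45
213 ⊕ 182 =  99
167 ⊕ 135 =  32

70 69 6e 67 20 2d 63 20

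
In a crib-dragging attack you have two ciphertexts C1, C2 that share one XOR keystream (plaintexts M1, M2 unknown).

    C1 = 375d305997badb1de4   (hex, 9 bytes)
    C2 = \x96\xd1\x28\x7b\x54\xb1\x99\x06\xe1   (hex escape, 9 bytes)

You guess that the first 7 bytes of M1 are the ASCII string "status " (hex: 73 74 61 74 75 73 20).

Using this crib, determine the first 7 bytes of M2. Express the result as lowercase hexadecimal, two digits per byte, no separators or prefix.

d2f87956b67862

First, C1 ⊕ C2 = (M1 ⊕ K) ⊕ (M2 ⊕ K) = M1 ⊕ M2, so the key drops out. Then M2 = (M1 ⊕ M2) ⊕ M1 over the first 7 bytes.
byte 0: (37 ^ 96) ^ 73 = a1 ^ 73 = d2
byte 1: (5d ^ d1) ^ 74 = 8c ^ 74 = f8
byte 2: (30 ^ 28) ^ 61 = 18 ^ 61 = 79
byte 3: (59 ^ 7b) ^ 74 = 22 ^ 74 = 56
byte 4: (97 ^ 54) ^ 75 = c3 ^ 75 = b6
byte 5: (ba ^ b1) ^ 73 = 0b ^ 73 = 78
byte 6: (db ^ 99) ^ 20 = 42 ^ 20 = 62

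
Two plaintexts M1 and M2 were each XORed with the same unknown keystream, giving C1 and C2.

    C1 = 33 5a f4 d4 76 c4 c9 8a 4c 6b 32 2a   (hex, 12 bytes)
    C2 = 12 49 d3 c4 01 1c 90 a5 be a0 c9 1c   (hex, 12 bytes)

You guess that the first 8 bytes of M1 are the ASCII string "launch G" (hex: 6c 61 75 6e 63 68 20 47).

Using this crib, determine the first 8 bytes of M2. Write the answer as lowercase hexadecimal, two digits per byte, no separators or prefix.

4d72527e14b07968

First, C1 ⊕ C2 = (M1 ⊕ K) ⊕ (M2 ⊕ K) = M1 ⊕ M2, so the key drops out. Then M2 = (M1 ⊕ M2) ⊕ M1 over the first 8 bytes.
byte 0: (33 ⊕ 12) ⊕ 6c = 21 ⊕ 6c = 4d
byte 1: (5a ⊕ 49) ⊕ 61 = 13 ⊕ 61 = 72
byte 2: (f4 ⊕ d3) ⊕ 75 = 27 ⊕ 75 = 52
byte 3: (d4 ⊕ c4) ⊕ 6e = 10 ⊕ 6e = 7e
byte 4: (76 ⊕ 01) ⊕ 63 = 77 ⊕ 63 = 14
byte 5: (c4 ⊕ 1c) ⊕ 68 = d8 ⊕ 68 = b0
byte 6: (c9 ⊕ 90) ⊕ 20 = 59 ⊕ 20 = 79
byte 7: (8a ⊕ a5) ⊕ 47 = 2f ⊕ 47 = 68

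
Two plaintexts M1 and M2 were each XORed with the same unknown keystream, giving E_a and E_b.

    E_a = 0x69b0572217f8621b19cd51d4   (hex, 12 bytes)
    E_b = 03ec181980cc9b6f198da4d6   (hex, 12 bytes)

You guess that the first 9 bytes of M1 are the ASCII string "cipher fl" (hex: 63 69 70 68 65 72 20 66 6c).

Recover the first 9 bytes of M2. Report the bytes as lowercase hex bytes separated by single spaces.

First, E_a ⊕ E_b = (M1 ⊕ K) ⊕ (M2 ⊕ K) = M1 ⊕ M2, so the key drops out. Then M2 = (M1 ⊕ M2) ⊕ M1 over the first 9 bytes.
byte 0: (69 xor 03) xor 63 = 6a xor 63 = 09
byte 1: (b0 xor ec) xor 69 = 5c xor 69 = 35
byte 2: (57 xor 18) xor 70 = 4f xor 70 = 3f
byte 3: (22 xor 19) xor 68 = 3b xor 68 = 53
byte 4: (17 xor 80) xor 65 = 97 xor 65 = f2
byte 5: (f8 xor cc) xor 72 = 34 xor 72 = 46
byte 6: (62 xor 9b) xor 20 = f9 xor 20 = d9
byte 7: (1b xor 6f) xor 66 = 74 xor 66 = 12
byte 8: (19 xor 19) xor 6c = 00 xor 6c = 6c

09 35 3f 53 f2 46 d9 12 6c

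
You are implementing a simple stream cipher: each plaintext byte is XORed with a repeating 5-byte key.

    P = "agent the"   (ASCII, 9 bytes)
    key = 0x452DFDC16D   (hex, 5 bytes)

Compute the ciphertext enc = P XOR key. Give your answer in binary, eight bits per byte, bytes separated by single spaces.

00100100 01001010 10011000 10101111 00011001 01100101 01011001 10010101 10100100

The 5-byte key repeats, so the effective keystream is 45 2d fd c1 6d 45 2d fd c1.
byte 0: 61 ⊕ 45 = 24
byte 1: 67 ⊕ 2d = 4a
byte 2: 65 ⊕ fd = 98
byte 3: 6e ⊕ c1 = af
byte 4: 74 ⊕ 6d = 19
byte 5: 20 ⊕ 45 = 65
byte 6: 74 ⊕ 2d = 59
byte 7: 68 ⊕ fd = 95
byte 8: 65 ⊕ c1 = a4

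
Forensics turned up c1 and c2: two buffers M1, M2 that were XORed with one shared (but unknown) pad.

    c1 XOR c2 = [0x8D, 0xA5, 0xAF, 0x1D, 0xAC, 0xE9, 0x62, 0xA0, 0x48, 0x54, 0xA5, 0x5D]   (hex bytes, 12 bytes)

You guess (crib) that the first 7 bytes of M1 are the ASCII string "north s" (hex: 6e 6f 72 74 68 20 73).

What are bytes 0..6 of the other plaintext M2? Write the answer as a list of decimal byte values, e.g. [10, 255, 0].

Since c1 ⊕ c2 = M1 ⊕ M2, XORing with the guessed M1 bytes yields the corresponding M2 bytes: M2 = (c1 ⊕ c2) ⊕ M1.
8d xor 6e = e3
a5 xor 6f = ca
af xor 72 = dd
1d xor 74 = 69
ac xor 68 = c4
e9 xor 20 = c9
62 xor 73 = 11

[227, 202, 221, 105, 196, 201, 17]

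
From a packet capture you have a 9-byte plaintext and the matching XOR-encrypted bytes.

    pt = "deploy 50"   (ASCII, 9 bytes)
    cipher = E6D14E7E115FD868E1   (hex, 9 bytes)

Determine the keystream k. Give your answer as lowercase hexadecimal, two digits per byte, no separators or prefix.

82b43e127e26f85dd1

Since cipher = pt ⊕ k, XORing both sides with pt gives k = pt ⊕ cipher.
byte 0: 64 xor e6 = 82
byte 1: 65 xor d1 = b4
byte 2: 70 xor 4e = 3e
byte 3: 6c xor 7e = 12
byte 4: 6f xor 11 = 7e
byte 5: 79 xor 5f = 26
byte 6: 20 xor d8 = f8
byte 7: 35 xor 68 = 5d
byte 8: 30 xor e1 = d1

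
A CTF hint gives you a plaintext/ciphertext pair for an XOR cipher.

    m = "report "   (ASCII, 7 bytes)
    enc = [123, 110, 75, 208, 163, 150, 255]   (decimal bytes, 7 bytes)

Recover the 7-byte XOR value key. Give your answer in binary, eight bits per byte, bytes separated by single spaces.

Since enc = m ⊕ key, XORing both sides with m gives key = m ⊕ enc.
01110010 xor 01111011 = 00001001
01100101 xor 01101110 = 00001011
01110000 xor 01001011 = 00111011
01101111 xor 11010000 = 10111111
01110010 xor 10100011 = 11010001
01110100 xor 10010110 = 11100010
00100000 xor 11111111 = 11011111

00001001 00001011 00111011 10111111 11010001 11100010 11011111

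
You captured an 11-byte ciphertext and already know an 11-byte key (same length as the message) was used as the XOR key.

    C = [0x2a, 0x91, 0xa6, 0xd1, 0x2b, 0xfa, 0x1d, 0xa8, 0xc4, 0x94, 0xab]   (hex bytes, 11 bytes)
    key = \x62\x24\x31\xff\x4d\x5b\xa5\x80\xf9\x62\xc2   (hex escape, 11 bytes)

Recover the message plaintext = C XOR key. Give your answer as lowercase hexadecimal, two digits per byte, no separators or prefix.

XOR is its own inverse, so applying the key byte-wise gives the result directly.
byte 0: 2a ^ 62 = 48
byte 1: 91 ^ 24 = b5
byte 2: a6 ^ 31 = 97
byte 3: d1 ^ ff = 2e
byte 4: 2b ^ 4d = 66
byte 5: fa ^ 5b = a1
byte 6: 1d ^ a5 = b8
byte 7: a8 ^ 80 = 28
byte 8: c4 ^ f9 = 3d
byte 9: 94 ^ 62 = f6
byte 10: ab ^ c2 = 69

48b5972e66a1b8283df669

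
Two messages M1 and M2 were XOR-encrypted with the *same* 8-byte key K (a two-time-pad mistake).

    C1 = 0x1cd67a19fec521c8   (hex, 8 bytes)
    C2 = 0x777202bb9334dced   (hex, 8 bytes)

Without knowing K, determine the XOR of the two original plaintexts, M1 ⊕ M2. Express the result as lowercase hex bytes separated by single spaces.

C1 ⊕ C2 = (M1 ⊕ K) ⊕ (M2 ⊕ K) = M1 ⊕ M2 — the shared key cancels under XOR.
byte 0: 1c XOR 77 = 6b
byte 1: d6 XOR 72 = a4
byte 2: 7a XOR 02 = 78
byte 3: 19 XOR bb = a2
byte 4: fe XOR 93 = 6d
byte 5: c5 XOR 34 = f1
byte 6: 21 XOR dc = fd
byte 7: c8 XOR ed = 25

6b a4 78 a2 6d f1 fd 25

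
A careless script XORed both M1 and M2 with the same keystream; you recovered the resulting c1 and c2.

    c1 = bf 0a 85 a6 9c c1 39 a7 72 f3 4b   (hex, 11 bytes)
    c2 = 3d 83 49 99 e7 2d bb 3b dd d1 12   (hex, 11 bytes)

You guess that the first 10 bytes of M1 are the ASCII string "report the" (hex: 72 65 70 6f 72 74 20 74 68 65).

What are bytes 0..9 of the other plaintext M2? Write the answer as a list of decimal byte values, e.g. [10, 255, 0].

First, c1 ⊕ c2 = (M1 ⊕ K) ⊕ (M2 ⊕ K) = M1 ⊕ M2, so the key drops out. Then M2 = (M1 ⊕ M2) ⊕ M1 over the first 10 bytes.
byte 0: (bf xor 3d) xor 72 = 82 xor 72 = f0
byte 1: (0a xor 83) xor 65 = 89 xor 65 = ec
byte 2: (85 xor 49) xor 70 = cc xor 70 = bc
byte 3: (a6 xor 99) xor 6f = 3f xor 6f = 50
byte 4: (9c xor e7) xor 72 = 7b xor 72 = 09
byte 5: (c1 xor 2d) xor 74 = ec xor 74 = 98
byte 6: (39 xor bb) xor 20 = 82 xor 20 = a2
byte 7: (a7 xor 3b) xor 74 = 9c xor 74 = e8
byte 8: (72 xor dd) xor 68 = af xor 68 = c7
byte 9: (f3 xor d1) xor 65 = 22 xor 65 = 47

[240, 236, 188, 80, 9, 152, 162, 232, 199, 71]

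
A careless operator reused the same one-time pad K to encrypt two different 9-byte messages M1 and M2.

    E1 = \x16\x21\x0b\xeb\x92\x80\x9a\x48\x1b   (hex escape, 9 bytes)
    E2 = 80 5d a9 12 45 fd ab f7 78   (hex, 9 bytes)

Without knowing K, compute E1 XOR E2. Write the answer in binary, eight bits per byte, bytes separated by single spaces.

E1 ⊕ E2 = (M1 ⊕ K) ⊕ (M2 ⊕ K) = M1 ⊕ M2 — the shared key cancels under XOR.
16 XOR 80 = 96
21 XOR 5d = 7c
0b XOR a9 = a2
eb XOR 12 = f9
92 XOR 45 = d7
80 XOR fd = 7d
9a XOR ab = 31
48 XOR f7 = bf
1b XOR 78 = 63

10010110 01111100 10100010 11111001 11010111 01111101 00110001 10111111 01100011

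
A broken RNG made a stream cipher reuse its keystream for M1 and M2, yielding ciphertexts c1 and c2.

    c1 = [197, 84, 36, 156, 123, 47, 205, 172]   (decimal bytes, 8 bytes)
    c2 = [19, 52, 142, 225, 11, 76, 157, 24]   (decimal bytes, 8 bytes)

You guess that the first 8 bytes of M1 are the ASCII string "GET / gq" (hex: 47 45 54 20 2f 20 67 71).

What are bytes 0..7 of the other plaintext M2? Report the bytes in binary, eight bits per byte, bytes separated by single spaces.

First, c1 ⊕ c2 = (M1 ⊕ K) ⊕ (M2 ⊕ K) = M1 ⊕ M2, so the key drops out. Then M2 = (M1 ⊕ M2) ⊕ M1 over the first 8 bytes.
byte 0: (c5 ^ 13) ^ 47 = d6 ^ 47 = 91
byte 1: (54 ^ 34) ^ 45 = 60 ^ 45 = 25
byte 2: (24 ^ 8e) ^ 54 = aa ^ 54 = fe
byte 3: (9c ^ e1) ^ 20 = 7d ^ 20 = 5d
byte 4: (7b ^ 0b) ^ 2f = 70 ^ 2f = 5f
byte 5: (2f ^ 4c) ^ 20 = 63 ^ 20 = 43
byte 6: (cd ^ 9d) ^ 67 = 50 ^ 67 = 37
byte 7: (ac ^ 18) ^ 71 = b4 ^ 71 = c5

10010001 00100101 11111110 01011101 01011111 01000011 00110111 11000101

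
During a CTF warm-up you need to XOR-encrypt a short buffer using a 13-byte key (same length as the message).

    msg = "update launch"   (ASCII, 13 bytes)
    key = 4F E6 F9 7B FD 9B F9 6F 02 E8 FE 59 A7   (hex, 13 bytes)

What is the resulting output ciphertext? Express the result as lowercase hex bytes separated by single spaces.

byte 0: 75 ^ 4f = 3a
byte 1: 70 ^ e6 = 96
byte 2: 64 ^ f9 = 9d
byte 3: 61 ^ 7b = 1a
byte 4: 74 ^ fd = 89
byte 5: 65 ^ 9b = fe
byte 6: 20 ^ f9 = d9
byte 7: 6c ^ 6f = 03
byte 8: 61 ^ 02 = 63
byte 9: 75 ^ e8 = 9d
byte 10: 6e ^ fe = 90
byte 11: 63 ^ 59 = 3a
byte 12: 68 ^ a7 = cf

3a 96 9d 1a 89 fe d9 03 63 9d 90 3a cf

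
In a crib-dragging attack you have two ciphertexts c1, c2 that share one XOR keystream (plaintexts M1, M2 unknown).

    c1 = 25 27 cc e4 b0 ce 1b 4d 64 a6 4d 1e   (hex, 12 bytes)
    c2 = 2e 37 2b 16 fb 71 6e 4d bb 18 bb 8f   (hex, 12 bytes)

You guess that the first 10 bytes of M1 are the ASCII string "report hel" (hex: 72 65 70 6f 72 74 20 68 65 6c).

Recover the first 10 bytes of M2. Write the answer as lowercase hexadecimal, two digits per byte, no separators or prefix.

7975979d39cb5568bad2

First, c1 ⊕ c2 = (M1 ⊕ K) ⊕ (M2 ⊕ K) = M1 ⊕ M2, so the key drops out. Then M2 = (M1 ⊕ M2) ⊕ M1 over the first 10 bytes.
byte 0: (25 xor 2e) xor 72 = 0b xor 72 = 79
byte 1: (27 xor 37) xor 65 = 10 xor 65 = 75
byte 2: (cc xor 2b) xor 70 = e7 xor 70 = 97
byte 3: (e4 xor 16) xor 6f = f2 xor 6f = 9d
byte 4: (b0 xor fb) xor 72 = 4b xor 72 = 39
byte 5: (ce xor 71) xor 74 = bf xor 74 = cb
byte 6: (1b xor 6e) xor 20 = 75 xor 20 = 55
byte 7: (4d xor 4d) xor 68 = 00 xor 68 = 68
byte 8: (64 xor bb) xor 65 = df xor 65 = ba
byte 9: (a6 xor 18) xor 6c = be xor 6c = d2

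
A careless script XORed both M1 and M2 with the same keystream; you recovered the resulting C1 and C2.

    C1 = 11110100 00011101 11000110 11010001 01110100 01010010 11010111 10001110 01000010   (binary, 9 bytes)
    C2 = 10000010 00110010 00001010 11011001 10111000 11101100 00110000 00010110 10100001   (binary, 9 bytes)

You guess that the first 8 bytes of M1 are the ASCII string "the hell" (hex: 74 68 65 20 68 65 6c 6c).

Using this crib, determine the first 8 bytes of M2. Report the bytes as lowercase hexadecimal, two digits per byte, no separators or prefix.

0247a928a4db8bf4

First, C1 ⊕ C2 = (M1 ⊕ K) ⊕ (M2 ⊕ K) = M1 ⊕ M2, so the key drops out. Then M2 = (M1 ⊕ M2) ⊕ M1 over the first 8 bytes.
byte 0: (f4 xor 82) xor 74 = 76 xor 74 = 02
byte 1: (1d xor 32) xor 68 = 2f xor 68 = 47
byte 2: (c6 xor 0a) xor 65 = cc xor 65 = a9
byte 3: (d1 xor d9) xor 20 = 08 xor 20 = 28
byte 4: (74 xor b8) xor 68 = cc xor 68 = a4
byte 5: (52 xor ec) xor 65 = be xor 65 = db
byte 6: (d7 xor 30) xor 6c = e7 xor 6c = 8b
byte 7: (8e xor 16) xor 6c = 98 xor 6c = f4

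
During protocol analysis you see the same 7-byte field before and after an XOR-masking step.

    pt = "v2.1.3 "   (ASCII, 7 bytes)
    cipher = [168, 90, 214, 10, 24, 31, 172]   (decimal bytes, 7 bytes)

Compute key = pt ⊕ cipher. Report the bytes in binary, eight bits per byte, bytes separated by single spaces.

11011110 01101000 11111000 00111011 00110110 00101100 10001100

Since cipher = pt ⊕ key, XORing both sides with pt gives key = pt ⊕ cipher.
byte 0: 76 ⊕ a8 = de
byte 1: 32 ⊕ 5a = 68
byte 2: 2e ⊕ d6 = f8
byte 3: 31 ⊕ 0a = 3b
byte 4: 2e ⊕ 18 = 36
byte 5: 33 ⊕ 1f = 2c
byte 6: 20 ⊕ ac = 8c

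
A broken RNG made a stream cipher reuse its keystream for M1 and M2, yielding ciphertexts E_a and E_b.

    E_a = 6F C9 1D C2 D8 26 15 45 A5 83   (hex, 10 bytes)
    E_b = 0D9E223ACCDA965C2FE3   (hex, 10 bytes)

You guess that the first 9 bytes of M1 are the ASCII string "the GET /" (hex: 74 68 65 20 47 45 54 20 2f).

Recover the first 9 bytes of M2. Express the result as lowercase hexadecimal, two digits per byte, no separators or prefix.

First, E_a ⊕ E_b = (M1 ⊕ K) ⊕ (M2 ⊕ K) = M1 ⊕ M2, so the key drops out. Then M2 = (M1 ⊕ M2) ⊕ M1 over the first 9 bytes.
byte 0: (6f ⊕ 0d) ⊕ 74 = 62 ⊕ 74 = 16
byte 1: (c9 ⊕ 9e) ⊕ 68 = 57 ⊕ 68 = 3f
byte 2: (1d ⊕ 22) ⊕ 65 = 3f ⊕ 65 = 5a
byte 3: (c2 ⊕ 3a) ⊕ 20 = f8 ⊕ 20 = d8
byte 4: (d8 ⊕ cc) ⊕ 47 = 14 ⊕ 47 = 53
byte 5: (26 ⊕ da) ⊕ 45 = fc ⊕ 45 = b9
byte 6: (15 ⊕ 96) ⊕ 54 = 83 ⊕ 54 = d7
byte 7: (45 ⊕ 5c) ⊕ 20 = 19 ⊕ 20 = 39
byte 8: (a5 ⊕ 2f) ⊕ 2f = 8a ⊕ 2f = a5

163f5ad853b9d739a5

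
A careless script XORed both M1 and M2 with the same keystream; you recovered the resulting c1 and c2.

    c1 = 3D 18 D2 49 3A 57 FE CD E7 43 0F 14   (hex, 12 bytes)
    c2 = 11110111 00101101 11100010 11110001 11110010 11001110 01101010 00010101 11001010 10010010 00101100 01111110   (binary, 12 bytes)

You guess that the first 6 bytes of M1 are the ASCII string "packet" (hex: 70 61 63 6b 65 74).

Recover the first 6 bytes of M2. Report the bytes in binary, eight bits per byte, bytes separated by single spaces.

First, c1 ⊕ c2 = (M1 ⊕ K) ⊕ (M2 ⊕ K) = M1 ⊕ M2, so the key drops out. Then M2 = (M1 ⊕ M2) ⊕ M1 over the first 6 bytes.
byte 0: (3d xor f7) xor 70 = ca xor 70 = ba
byte 1: (18 xor 2d) xor 61 = 35 xor 61 = 54
byte 2: (d2 xor e2) xor 63 = 30 xor 63 = 53
byte 3: (49 xor f1) xor 6b = b8 xor 6b = d3
byte 4: (3a xor f2) xor 65 = c8 xor 65 = ad
byte 5: (57 xor ce) xor 74 = 99 xor 74 = ed

10111010 01010100 01010011 11010011 10101101 11101101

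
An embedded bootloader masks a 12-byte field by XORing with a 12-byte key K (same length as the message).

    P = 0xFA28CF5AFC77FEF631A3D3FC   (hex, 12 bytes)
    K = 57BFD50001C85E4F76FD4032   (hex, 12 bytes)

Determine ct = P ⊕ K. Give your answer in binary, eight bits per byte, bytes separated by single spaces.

10101101 10010111 00011010 01011010 11111101 10111111 10100000 10111001 01000111 01011110 10010011 11001110

XOR is its own inverse, so applying the key byte-wise gives the result directly.
fa ⊕ 57 = ad
28 ⊕ bf = 97
cf ⊕ d5 = 1a
5a ⊕ 00 = 5a
fc ⊕ 01 = fd
77 ⊕ c8 = bf
fe ⊕ 5e = a0
f6 ⊕ 4f = b9
31 ⊕ 76 = 47
a3 ⊕ fd = 5e
d3 ⊕ 40 = 93
fc ⊕ 32 = ce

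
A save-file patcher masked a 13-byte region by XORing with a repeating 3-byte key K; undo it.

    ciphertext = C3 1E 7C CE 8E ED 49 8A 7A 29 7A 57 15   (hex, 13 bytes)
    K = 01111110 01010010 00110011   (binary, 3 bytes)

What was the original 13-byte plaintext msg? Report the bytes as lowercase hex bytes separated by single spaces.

bd 4c 4f b0 dc de 37 d8 49 57 28 64 6b

The 3-byte key repeats, so the effective keystream is 7e 52 33 7e 52 33 7e 52 33 7e 52 33 7e.
byte 0: c3 ^ 7e = bd
byte 1: 1e ^ 52 = 4c
byte 2: 7c ^ 33 = 4f
byte 3: ce ^ 7e = b0
byte 4: 8e ^ 52 = dc
byte 5: ed ^ 33 = de
byte 6: 49 ^ 7e = 37
byte 7: 8a ^ 52 = d8
byte 8: 7a ^ 33 = 49
byte 9: 29 ^ 7e = 57
byte 10: 7a ^ 52 = 28
byte 11: 57 ^ 33 = 64
byte 12: 15 ^ 7e = 6b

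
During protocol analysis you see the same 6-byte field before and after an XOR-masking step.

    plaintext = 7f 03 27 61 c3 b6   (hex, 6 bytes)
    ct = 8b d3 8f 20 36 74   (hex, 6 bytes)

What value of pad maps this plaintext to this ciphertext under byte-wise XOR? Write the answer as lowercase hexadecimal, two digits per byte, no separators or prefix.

f4d0a841f5c2

Since ct = plaintext ⊕ pad, XORing both sides with plaintext gives pad = plaintext ⊕ ct.
byte 0: 7f XOR 8b = f4
byte 1: 03 XOR d3 = d0
byte 2: 27 XOR 8f = a8
byte 3: 61 XOR 20 = 41
byte 4: c3 XOR 36 = f5
byte 5: b6 XOR 74 = c2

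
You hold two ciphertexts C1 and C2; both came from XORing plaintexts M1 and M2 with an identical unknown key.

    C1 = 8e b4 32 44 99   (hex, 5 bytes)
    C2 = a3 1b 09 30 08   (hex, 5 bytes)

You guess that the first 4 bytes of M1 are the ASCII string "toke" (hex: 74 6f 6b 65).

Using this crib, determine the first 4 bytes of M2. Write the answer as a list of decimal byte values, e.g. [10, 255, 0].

First, C1 ⊕ C2 = (M1 ⊕ K) ⊕ (M2 ⊕ K) = M1 ⊕ M2, so the key drops out. Then M2 = (M1 ⊕ M2) ⊕ M1 over the first 4 bytes.
byte 0: (8e xor a3) xor 74 = 2d xor 74 = 59
byte 1: (b4 xor 1b) xor 6f = af xor 6f = c0
byte 2: (32 xor 09) xor 6b = 3b xor 6b = 50
byte 3: (44 xor 30) xor 65 = 74 xor 65 = 11

[89, 192, 80, 17]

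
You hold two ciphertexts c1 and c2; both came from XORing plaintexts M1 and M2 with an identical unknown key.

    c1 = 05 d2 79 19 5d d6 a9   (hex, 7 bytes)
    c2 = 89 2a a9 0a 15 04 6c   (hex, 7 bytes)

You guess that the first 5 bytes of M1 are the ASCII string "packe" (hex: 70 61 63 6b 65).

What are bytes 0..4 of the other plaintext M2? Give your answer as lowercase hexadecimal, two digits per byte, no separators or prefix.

First, c1 ⊕ c2 = (M1 ⊕ K) ⊕ (M2 ⊕ K) = M1 ⊕ M2, so the key drops out. Then M2 = (M1 ⊕ M2) ⊕ M1 over the first 5 bytes.
byte 0: (05 ⊕ 89) ⊕ 70 = 8c ⊕ 70 = fc
byte 1: (d2 ⊕ 2a) ⊕ 61 = f8 ⊕ 61 = 99
byte 2: (79 ⊕ a9) ⊕ 63 = d0 ⊕ 63 = b3
byte 3: (19 ⊕ 0a) ⊕ 6b = 13 ⊕ 6b = 78
byte 4: (5d ⊕ 15) ⊕ 65 = 48 ⊕ 65 = 2d

fc99b3782d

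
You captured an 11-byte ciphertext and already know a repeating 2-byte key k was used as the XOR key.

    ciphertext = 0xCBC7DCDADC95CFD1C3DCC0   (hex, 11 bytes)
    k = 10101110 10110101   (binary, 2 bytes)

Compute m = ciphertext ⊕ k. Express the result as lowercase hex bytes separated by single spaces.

65 72 72 6f 72 20 61 64 6d 69 6e

The 2-byte key repeats, so the effective keystream is ae b5 ae b5 ae b5 ae b5 ae b5 ae.
byte 0: cb xor ae = 65
byte 1: c7 xor b5 = 72
byte 2: dc xor ae = 72
byte 3: da xor b5 = 6f
byte 4: dc xor ae = 72
byte 5: 95 xor b5 = 20
byte 6: cf xor ae = 61
byte 7: d1 xor b5 = 64
byte 8: c3 xor ae = 6d
byte 9: dc xor b5 = 69
byte 10: c0 xor ae = 6e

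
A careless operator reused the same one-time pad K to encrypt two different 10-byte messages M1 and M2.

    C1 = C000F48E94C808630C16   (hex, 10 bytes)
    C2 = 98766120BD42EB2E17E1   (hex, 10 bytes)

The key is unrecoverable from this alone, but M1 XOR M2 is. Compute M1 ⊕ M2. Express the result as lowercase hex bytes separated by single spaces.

58 76 95 ae 29 8a e3 4d 1b f7

C1 ⊕ C2 = (M1 ⊕ K) ⊕ (M2 ⊕ K) = M1 ⊕ M2 — the shared key cancels under XOR.
c0 ⊕ 98 = 58
00 ⊕ 76 = 76
f4 ⊕ 61 = 95
8e ⊕ 20 = ae
94 ⊕ bd = 29
c8 ⊕ 42 = 8a
08 ⊕ eb = e3
63 ⊕ 2e = 4d
0c ⊕ 17 = 1b
16 ⊕ e1 = f7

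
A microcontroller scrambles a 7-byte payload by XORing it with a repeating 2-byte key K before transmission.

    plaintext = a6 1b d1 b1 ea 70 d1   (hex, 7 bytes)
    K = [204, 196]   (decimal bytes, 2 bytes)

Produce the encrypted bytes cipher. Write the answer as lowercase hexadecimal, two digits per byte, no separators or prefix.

6adf1d7526b41d

The 2-byte key repeats, so the effective keystream is cc c4 cc c4 cc c4 cc.
byte 0: a6 XOR cc = 6a
byte 1: 1b XOR c4 = df
byte 2: d1 XOR cc = 1d
byte 3: b1 XOR c4 = 75
byte 4: ea XOR cc = 26
byte 5: 70 XOR c4 = b4
byte 6: d1 XOR cc = 1d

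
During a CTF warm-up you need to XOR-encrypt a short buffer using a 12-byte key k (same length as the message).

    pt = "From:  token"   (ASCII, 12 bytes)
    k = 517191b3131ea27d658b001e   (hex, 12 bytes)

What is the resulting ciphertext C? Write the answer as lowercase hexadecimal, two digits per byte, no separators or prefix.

46 XOR 51 = 17
72 XOR 71 = 03
6f XOR 91 = fe
6d XOR b3 = de
3a XOR 13 = 29
20 XOR 1e = 3e
20 XOR a2 = 82
74 XOR 7d = 09
6f XOR 65 = 0a
6b XOR 8b = e0
65 XOR 00 = 65
6e XOR 1e = 70

1703fede293e82090ae06570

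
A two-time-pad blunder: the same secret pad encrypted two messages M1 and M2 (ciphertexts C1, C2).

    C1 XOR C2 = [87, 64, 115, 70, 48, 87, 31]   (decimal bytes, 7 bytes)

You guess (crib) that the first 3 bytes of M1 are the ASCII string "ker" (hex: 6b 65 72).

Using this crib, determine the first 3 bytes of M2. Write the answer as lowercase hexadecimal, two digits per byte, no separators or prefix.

3c2501

Since C1 ⊕ C2 = M1 ⊕ M2, XORing with the guessed M1 bytes yields the corresponding M2 bytes: M2 = (C1 ⊕ C2) ⊕ M1.
57 XOR 6b = 3c
40 XOR 65 = 25
73 XOR 72 = 01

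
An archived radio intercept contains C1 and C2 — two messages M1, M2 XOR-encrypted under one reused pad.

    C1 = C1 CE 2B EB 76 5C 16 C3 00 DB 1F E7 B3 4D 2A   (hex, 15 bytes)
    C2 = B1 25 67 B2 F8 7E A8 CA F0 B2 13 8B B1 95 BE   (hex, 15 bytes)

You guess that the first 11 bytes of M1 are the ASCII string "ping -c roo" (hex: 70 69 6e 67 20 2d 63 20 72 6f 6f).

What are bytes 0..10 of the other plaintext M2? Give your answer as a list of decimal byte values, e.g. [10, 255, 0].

[0, 130, 34, 62, 174, 15, 221, 41, 130, 6, 99]

First, C1 ⊕ C2 = (M1 ⊕ K) ⊕ (M2 ⊕ K) = M1 ⊕ M2, so the key drops out. Then M2 = (M1 ⊕ M2) ⊕ M1 over the first 11 bytes.
byte 0: (c1 xor b1) xor 70 = 70 xor 70 = 00
byte 1: (ce xor 25) xor 69 = eb xor 69 = 82
byte 2: (2b xor 67) xor 6e = 4c xor 6e = 22
byte 3: (eb xor b2) xor 67 = 59 xor 67 = 3e
byte 4: (76 xor f8) xor 20 = 8e xor 20 = ae
byte 5: (5c xor 7e) xor 2d = 22 xor 2d = 0f
byte 6: (16 xor a8) xor 63 = be xor 63 = dd
byte 7: (c3 xor ca) xor 20 = 09 xor 20 = 29
byte 8: (00 xor f0) xor 72 = f0 xor 72 = 82
byte 9: (db xor b2) xor 6f = 69 xor 6f = 06
byte 10: (1f xor 13) xor 6f = 0c xor 6f = 63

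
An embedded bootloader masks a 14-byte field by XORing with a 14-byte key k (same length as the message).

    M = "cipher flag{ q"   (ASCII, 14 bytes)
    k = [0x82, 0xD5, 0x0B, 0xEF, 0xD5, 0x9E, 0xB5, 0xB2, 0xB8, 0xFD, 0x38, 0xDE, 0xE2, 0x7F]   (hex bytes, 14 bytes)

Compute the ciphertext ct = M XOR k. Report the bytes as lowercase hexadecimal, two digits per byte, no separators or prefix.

e1bc7b87b0ec95d4d49c5fa5c20e

byte 0: 63 XOR 82 = e1
byte 1: 69 XOR d5 = bc
byte 2: 70 XOR 0b = 7b
byte 3: 68 XOR ef = 87
byte 4: 65 XOR d5 = b0
byte 5: 72 XOR 9e = ec
byte 6: 20 XOR b5 = 95
byte 7: 66 XOR b2 = d4
byte 8: 6c XOR b8 = d4
byte 9: 61 XOR fd = 9c
byte 10: 67 XOR 38 = 5f
byte 11: 7b XOR de = a5
byte 12: 20 XOR e2 = c2
byte 13: 71 XOR 7f = 0e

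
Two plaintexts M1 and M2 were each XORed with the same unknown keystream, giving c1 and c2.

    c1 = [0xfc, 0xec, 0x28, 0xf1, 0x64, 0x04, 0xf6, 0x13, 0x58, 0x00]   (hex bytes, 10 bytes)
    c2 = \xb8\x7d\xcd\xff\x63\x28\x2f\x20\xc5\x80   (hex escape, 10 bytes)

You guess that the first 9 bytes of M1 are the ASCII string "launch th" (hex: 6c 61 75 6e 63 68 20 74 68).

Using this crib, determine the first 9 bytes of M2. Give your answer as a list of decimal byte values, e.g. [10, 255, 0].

First, c1 ⊕ c2 = (M1 ⊕ K) ⊕ (M2 ⊕ K) = M1 ⊕ M2, so the key drops out. Then M2 = (M1 ⊕ M2) ⊕ M1 over the first 9 bytes.
byte 0: (fc ^ b8) ^ 6c = 44 ^ 6c = 28
byte 1: (ec ^ 7d) ^ 61 = 91 ^ 61 = f0
byte 2: (28 ^ cd) ^ 75 = e5 ^ 75 = 90
byte 3: (f1 ^ ff) ^ 6e = 0e ^ 6e = 60
byte 4: (64 ^ 63) ^ 63 = 07 ^ 63 = 64
byte 5: (04 ^ 28) ^ 68 = 2c ^ 68 = 44
byte 6: (f6 ^ 2f) ^ 20 = d9 ^ 20 = f9
byte 7: (13 ^ 20) ^ 74 = 33 ^ 74 = 47
byte 8: (58 ^ c5) ^ 68 = 9d ^ 68 = f5

[40, 240, 144, 96, 100, 68, 249, 71, 245]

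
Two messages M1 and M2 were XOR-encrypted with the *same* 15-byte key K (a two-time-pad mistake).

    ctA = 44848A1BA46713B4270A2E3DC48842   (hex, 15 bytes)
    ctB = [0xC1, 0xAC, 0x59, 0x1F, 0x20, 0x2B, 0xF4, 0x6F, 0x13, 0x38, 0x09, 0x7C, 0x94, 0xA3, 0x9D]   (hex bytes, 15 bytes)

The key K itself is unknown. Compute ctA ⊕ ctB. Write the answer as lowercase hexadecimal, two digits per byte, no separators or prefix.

8528d304844ce7db34322741502bdf

ctA ⊕ ctB = (M1 ⊕ K) ⊕ (M2 ⊕ K) = M1 ⊕ M2 — the shared key cancels under XOR.
44 xor c1 = 85
84 xor ac = 28
8a xor 59 = d3
1b xor 1f = 04
a4 xor 20 = 84
67 xor 2b = 4c
13 xor f4 = e7
b4 xor 6f = db
27 xor 13 = 34
0a xor 38 = 32
2e xor 09 = 27
3d xor 7c = 41
c4 xor 94 = 50
88 xor a3 = 2b
42 xor 9d = df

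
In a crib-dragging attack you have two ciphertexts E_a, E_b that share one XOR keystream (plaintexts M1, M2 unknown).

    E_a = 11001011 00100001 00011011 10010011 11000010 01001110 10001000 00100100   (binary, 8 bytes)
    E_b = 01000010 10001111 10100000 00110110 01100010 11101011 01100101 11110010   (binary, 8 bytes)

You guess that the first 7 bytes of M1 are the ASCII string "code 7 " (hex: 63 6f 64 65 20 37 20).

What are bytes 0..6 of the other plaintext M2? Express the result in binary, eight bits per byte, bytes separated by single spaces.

11101010 11000001 11011111 11000000 10000000 10010010 11001101

First, E_a ⊕ E_b = (M1 ⊕ K) ⊕ (M2 ⊕ K) = M1 ⊕ M2, so the key drops out. Then M2 = (M1 ⊕ M2) ⊕ M1 over the first 7 bytes.
byte 0: (cb ^ 42) ^ 63 = 89 ^ 63 = ea
byte 1: (21 ^ 8f) ^ 6f = ae ^ 6f = c1
byte 2: (1b ^ a0) ^ 64 = bb ^ 64 = df
byte 3: (93 ^ 36) ^ 65 = a5 ^ 65 = c0
byte 4: (c2 ^ 62) ^ 20 = a0 ^ 20 = 80
byte 5: (4e ^ eb) ^ 37 = a5 ^ 37 = 92
byte 6: (88 ^ 65) ^ 20 = ed ^ 20 = cd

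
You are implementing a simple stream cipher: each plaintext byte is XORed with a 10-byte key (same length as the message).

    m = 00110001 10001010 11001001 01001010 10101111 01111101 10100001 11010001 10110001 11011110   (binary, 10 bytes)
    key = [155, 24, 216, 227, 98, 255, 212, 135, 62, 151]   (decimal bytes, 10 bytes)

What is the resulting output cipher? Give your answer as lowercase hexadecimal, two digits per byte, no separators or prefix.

aa9211a9cd8275568f49

byte 0: 31 XOR 9b = aa
byte 1: 8a XOR 18 = 92
byte 2: c9 XOR d8 = 11
byte 3: 4a XOR e3 = a9
byte 4: af XOR 62 = cd
byte 5: 7d XOR ff = 82
byte 6: a1 XOR d4 = 75
byte 7: d1 XOR 87 = 56
byte 8: b1 XOR 3e = 8f
byte 9: de XOR 97 = 49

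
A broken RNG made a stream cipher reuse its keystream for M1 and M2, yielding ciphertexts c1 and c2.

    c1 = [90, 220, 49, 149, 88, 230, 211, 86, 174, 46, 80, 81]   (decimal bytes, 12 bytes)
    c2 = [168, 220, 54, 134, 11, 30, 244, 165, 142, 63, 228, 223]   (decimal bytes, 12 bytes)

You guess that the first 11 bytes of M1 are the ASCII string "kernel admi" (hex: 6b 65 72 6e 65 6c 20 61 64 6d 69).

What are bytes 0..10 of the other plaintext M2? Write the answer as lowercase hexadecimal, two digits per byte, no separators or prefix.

First, c1 ⊕ c2 = (M1 ⊕ K) ⊕ (M2 ⊕ K) = M1 ⊕ M2, so the key drops out. Then M2 = (M1 ⊕ M2) ⊕ M1 over the first 11 bytes.
byte 0: (5a xor a8) xor 6b = f2 xor 6b = 99
byte 1: (dc xor dc) xor 65 = 00 xor 65 = 65
byte 2: (31 xor 36) xor 72 = 07 xor 72 = 75
byte 3: (95 xor 86) xor 6e = 13 xor 6e = 7d
byte 4: (58 xor 0b) xor 65 = 53 xor 65 = 36
byte 5: (e6 xor 1e) xor 6c = f8 xor 6c = 94
byte 6: (d3 xor f4) xor 20 = 27 xor 20 = 07
byte 7: (56 xor a5) xor 61 = f3 xor 61 = 92
byte 8: (ae xor 8e) xor 64 = 20 xor 64 = 44
byte 9: (2e xor 3f) xor 6d = 11 xor 6d = 7c
byte 10: (50 xor e4) xor 69 = b4 xor 69 = dd

9965757d36940792447cdd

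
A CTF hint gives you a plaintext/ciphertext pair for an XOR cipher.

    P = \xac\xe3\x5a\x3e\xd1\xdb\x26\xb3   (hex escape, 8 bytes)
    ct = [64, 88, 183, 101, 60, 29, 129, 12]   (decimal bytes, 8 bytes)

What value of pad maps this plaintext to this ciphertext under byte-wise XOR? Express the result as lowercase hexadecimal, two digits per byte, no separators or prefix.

Since ct = P ⊕ pad, XORing both sides with P gives pad = P ⊕ ct.
ac XOR 40 = ec
e3 XOR 58 = bb
5a XOR b7 = ed
3e XOR 65 = 5b
d1 XOR 3c = ed
db XOR 1d = c6
26 XOR 81 = a7
b3 XOR 0c = bf

ecbbed5bedc6a7bf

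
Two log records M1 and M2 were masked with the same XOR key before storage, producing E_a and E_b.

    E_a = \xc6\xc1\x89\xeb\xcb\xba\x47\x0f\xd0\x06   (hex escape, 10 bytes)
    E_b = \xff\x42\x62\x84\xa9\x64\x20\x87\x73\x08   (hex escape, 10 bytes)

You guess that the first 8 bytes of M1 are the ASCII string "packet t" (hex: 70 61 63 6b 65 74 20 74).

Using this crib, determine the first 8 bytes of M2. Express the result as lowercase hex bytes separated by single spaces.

49 e2 88 04 07 aa 47 fc

First, E_a ⊕ E_b = (M1 ⊕ K) ⊕ (M2 ⊕ K) = M1 ⊕ M2, so the key drops out. Then M2 = (M1 ⊕ M2) ⊕ M1 over the first 8 bytes.
byte 0: (c6 ^ ff) ^ 70 = 39 ^ 70 = 49
byte 1: (c1 ^ 42) ^ 61 = 83 ^ 61 = e2
byte 2: (89 ^ 62) ^ 63 = eb ^ 63 = 88
byte 3: (eb ^ 84) ^ 6b = 6f ^ 6b = 04
byte 4: (cb ^ a9) ^ 65 = 62 ^ 65 = 07
byte 5: (ba ^ 64) ^ 74 = de ^ 74 = aa
byte 6: (47 ^ 20) ^ 20 = 67 ^ 20 = 47
byte 7: (0f ^ 87) ^ 74 = 88 ^ 74 = fc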